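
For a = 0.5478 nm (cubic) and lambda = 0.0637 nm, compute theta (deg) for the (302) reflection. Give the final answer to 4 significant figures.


d = a / sqrt(h^2+k^2+l^2)
d = 0.5478 / sqrt(13) = 0.151932 nm
lambda = 2*d*sin(theta)  =>  sin(theta) = lambda / (2*d)
sin(theta) = 0.0637 / (2 * 0.151932) = 0.209633
theta = 12.1 deg


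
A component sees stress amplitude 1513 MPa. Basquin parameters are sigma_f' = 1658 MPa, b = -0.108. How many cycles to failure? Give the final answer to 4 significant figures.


sigma_a = sigma_f' * (2*Nf)^b
2*Nf = (sigma_a / sigma_f')^(1/b)
2*Nf = (1513 / 1658)^(1/-0.108)
2*Nf = 2.33354
Nf = 1.167 cycles


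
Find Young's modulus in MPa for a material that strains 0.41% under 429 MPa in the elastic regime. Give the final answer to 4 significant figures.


E = sigma / epsilon
epsilon = 0.41% = 4.1e-03
E = 429 / 4.1e-03
E = 104600 MPa


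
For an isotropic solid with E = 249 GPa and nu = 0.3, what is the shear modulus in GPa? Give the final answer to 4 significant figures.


G = E / (2*(1+nu))
G = 249 / (2*(1+0.3))
G = 95.77 GPa


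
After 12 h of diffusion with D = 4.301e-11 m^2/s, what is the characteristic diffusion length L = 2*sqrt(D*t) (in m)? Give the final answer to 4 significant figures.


t = 12 hr = 43200 s
Diffusion length = 2*sqrt(D*t)
= 2*sqrt(4.301e-11 * 43200)
= 2.726e-03 m


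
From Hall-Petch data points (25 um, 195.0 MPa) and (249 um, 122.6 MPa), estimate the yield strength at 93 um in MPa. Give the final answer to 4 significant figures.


sigma_y = sigma0 + k / sqrt(d)
1/sqrt(d1) = 1/sqrt(2.5e-05) = 200;  1/sqrt(d2) = 63.3724
k = (sigma1 - sigma2) / (1/sqrt(d1) - 1/sqrt(d2)) = (195.0 - 122.6) / (200 - 63.3724) = 0.529908 MPa*m^0.5
sigma0 = sigma1 - k/sqrt(d1) = 195.0 - 0.529908*200 = 89.0185 MPa
sigma_y(d3) = 89.0185 + 0.529908 / sqrt(9.3e-05) = 144 MPa


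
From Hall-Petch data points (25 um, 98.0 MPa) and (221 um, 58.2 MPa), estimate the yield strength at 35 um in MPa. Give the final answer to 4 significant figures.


sigma_y = sigma0 + k / sqrt(d)
1/sqrt(d1) = 1/sqrt(2.5e-05) = 200;  1/sqrt(d2) = 67.2673
k = (sigma1 - sigma2) / (1/sqrt(d1) - 1/sqrt(d2)) = (98.0 - 58.2) / (200 - 67.2673) = 0.299851 MPa*m^0.5
sigma0 = sigma1 - k/sqrt(d1) = 98.0 - 0.299851*200 = 38.0299 MPa
sigma_y(d3) = 38.0299 + 0.299851 / sqrt(3.5e-05) = 88.71 MPa


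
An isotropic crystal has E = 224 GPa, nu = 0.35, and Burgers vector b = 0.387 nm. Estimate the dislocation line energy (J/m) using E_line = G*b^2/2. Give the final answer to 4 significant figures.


Step 1: G = E / (2*(1+nu))
G = 224 / (2*(1+0.35)) = 82.963 GPa = 8.2963e+10 Pa
Step 2: E_line = G*b^2/2
b = 0.387 nm = 3.87e-10 m
E_line = 0.5 * 8.2963e+10 * (3.87e-10)^2 = 6.213e-09 J/m


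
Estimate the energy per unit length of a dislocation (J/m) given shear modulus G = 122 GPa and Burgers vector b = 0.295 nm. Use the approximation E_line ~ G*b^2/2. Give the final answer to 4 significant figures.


E = G*b^2/2
b = 0.295 nm = 2.95e-10 m
G = 122 GPa = 1.22e+11 Pa
E = 0.5 * 1.22e+11 * (2.95e-10)^2
E = 5.309e-09 J/m


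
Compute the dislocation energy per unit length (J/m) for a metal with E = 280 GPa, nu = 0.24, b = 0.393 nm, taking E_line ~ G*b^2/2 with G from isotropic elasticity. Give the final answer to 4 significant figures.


Step 1: G = E / (2*(1+nu))
G = 280 / (2*(1+0.24)) = 112.903 GPa = 1.12903e+11 Pa
Step 2: E_line = G*b^2/2
b = 0.393 nm = 3.93e-10 m
E_line = 0.5 * 1.12903e+11 * (3.93e-10)^2 = 8.719e-09 J/m


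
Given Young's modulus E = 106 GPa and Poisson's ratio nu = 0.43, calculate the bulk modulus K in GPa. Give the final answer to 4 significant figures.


K = E / (3*(1-2*nu))
K = 106 / (3*(1-2*0.43))
K = 252.4 GPa


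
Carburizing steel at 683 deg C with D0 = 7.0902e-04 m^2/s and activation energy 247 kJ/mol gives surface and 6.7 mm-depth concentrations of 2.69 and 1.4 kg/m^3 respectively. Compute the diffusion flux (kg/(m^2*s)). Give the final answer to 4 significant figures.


Step 1: D = D0 * exp(-Qd/(R*T))
T = 683 + 273.15 = 956.15 K
D = 7.0902e-04 * exp(-247e3 / (8.314 * 956.15)) = 2.27258e-17 m^2/s
Step 2: J = D * (C1 - C2) / dx
J = 2.27258e-17 * (2.69 - 1.4) / 6.7e-03
J = 4.376e-15 kg/(m^2*s)


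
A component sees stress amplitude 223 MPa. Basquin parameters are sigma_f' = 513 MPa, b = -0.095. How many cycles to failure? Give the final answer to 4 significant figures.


sigma_a = sigma_f' * (2*Nf)^b
2*Nf = (sigma_a / sigma_f')^(1/b)
2*Nf = (223 / 513)^(1/-0.095)
2*Nf = 6435.06
Nf = 3218 cycles


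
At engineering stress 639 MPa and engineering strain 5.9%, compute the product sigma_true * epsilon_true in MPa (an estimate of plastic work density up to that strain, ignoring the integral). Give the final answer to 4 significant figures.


sigma_true = sigma_eng * (1 + epsilon_eng)
sigma_true = 639 * (1 + 0.059) = 676.701 MPa
epsilon_true = ln(1 + epsilon_eng)
epsilon_true = ln(1 + 0.059) = 0.0573251
sigma_true * epsilon_true = 676.701 * 0.0573251 = 38.79 MPa


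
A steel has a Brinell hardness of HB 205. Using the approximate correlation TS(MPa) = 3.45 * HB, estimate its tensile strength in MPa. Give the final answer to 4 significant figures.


TS (MPa) = 3.45 * HB
TS = 3.45 * 205
TS = 707.3 MPa


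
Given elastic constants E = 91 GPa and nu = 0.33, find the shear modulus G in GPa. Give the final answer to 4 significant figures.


G = E / (2*(1+nu))
G = 91 / (2*(1+0.33))
G = 34.21 GPa


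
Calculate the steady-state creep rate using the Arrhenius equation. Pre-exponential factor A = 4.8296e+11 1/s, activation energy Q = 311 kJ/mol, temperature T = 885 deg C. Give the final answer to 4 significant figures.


rate = A * exp(-Q / (R*T))
T = 885 + 273.15 = 1158.15 K
rate = 4.8296e+11 * exp(-311e3 / (8.314 * 1158.15))
rate = 4.537e-03 1/s


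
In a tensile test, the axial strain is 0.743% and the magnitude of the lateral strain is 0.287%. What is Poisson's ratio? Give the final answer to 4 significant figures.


nu = -epsilon_lat / epsilon_axial
Lateral strain is contraction (negative), so using magnitudes:
nu = 0.287 / 0.743
nu = 0.3863


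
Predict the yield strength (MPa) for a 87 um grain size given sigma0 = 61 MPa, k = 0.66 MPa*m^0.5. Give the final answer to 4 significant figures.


sigma_y = sigma0 + k / sqrt(d)
d = 87 um = 8.7e-05 m
sigma_y = 61 + 0.66 / sqrt(8.7e-05)
sigma_y = 131.8 MPa


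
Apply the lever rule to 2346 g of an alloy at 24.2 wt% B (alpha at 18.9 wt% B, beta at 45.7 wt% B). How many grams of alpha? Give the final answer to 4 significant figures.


f_alpha = (C_beta - C0) / (C_beta - C_alpha)
f_alpha = (45.7 - 24.2) / (45.7 - 18.9) = 0.802239
m_alpha = f_alpha * m_total = 0.802239 * 2346 = 1882 g


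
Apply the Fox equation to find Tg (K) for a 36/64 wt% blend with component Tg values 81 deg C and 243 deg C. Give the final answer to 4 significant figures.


1/Tg = w1/Tg1 + w2/Tg2 (in Kelvin)
Tg1 = 354.15 K, Tg2 = 516.15 K
1/Tg = 0.36/354.15 + 0.64/516.15
Tg = 443.2 K


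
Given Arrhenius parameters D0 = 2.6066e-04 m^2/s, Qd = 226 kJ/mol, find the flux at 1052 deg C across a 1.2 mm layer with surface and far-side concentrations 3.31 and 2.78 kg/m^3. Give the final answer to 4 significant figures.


Step 1: D = D0 * exp(-Qd/(R*T))
T = 1052 + 273.15 = 1325.15 K
D = 2.6066e-04 * exp(-226e3 / (8.314 * 1325.15)) = 3.21592e-13 m^2/s
Step 2: J = D * (C1 - C2) / dx
J = 3.21592e-13 * (3.31 - 2.78) / 1.2e-03
J = 1.42e-10 kg/(m^2*s)


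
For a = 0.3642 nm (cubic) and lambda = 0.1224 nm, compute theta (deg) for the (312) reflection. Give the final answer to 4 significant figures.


d = a / sqrt(h^2+k^2+l^2)
d = 0.3642 / sqrt(14) = 0.0973365 nm
lambda = 2*d*sin(theta)  =>  sin(theta) = lambda / (2*d)
sin(theta) = 0.1224 / (2 * 0.0973365) = 0.628746
theta = 38.96 deg


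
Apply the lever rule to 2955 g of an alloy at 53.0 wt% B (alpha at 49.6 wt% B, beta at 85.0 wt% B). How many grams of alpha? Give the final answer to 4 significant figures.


f_alpha = (C_beta - C0) / (C_beta - C_alpha)
f_alpha = (85.0 - 53.0) / (85.0 - 49.6) = 0.903955
m_alpha = f_alpha * m_total = 0.903955 * 2955 = 2671 g


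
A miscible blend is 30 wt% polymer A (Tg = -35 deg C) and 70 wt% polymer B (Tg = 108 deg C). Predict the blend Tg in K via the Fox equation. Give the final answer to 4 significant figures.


1/Tg = w1/Tg1 + w2/Tg2 (in Kelvin)
Tg1 = 238.15 K, Tg2 = 381.15 K
1/Tg = 0.3/238.15 + 0.7/381.15
Tg = 323 K


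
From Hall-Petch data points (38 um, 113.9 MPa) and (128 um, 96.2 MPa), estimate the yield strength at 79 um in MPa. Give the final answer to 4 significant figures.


sigma_y = sigma0 + k / sqrt(d)
1/sqrt(d1) = 1/sqrt(3.8e-05) = 162.221;  1/sqrt(d2) = 88.3883
k = (sigma1 - sigma2) / (1/sqrt(d1) - 1/sqrt(d2)) = (113.9 - 96.2) / (162.221 - 88.3883) = 0.23973 MPa*m^0.5
sigma0 = sigma1 - k/sqrt(d1) = 113.9 - 0.23973*162.221 = 75.0107 MPa
sigma_y(d3) = 75.0107 + 0.23973 / sqrt(7.9e-05) = 102 MPa


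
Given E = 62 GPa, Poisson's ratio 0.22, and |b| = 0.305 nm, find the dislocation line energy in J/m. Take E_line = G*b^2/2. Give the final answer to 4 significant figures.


Step 1: G = E / (2*(1+nu))
G = 62 / (2*(1+0.22)) = 25.4098 GPa = 2.54098e+10 Pa
Step 2: E_line = G*b^2/2
b = 0.305 nm = 3.05e-10 m
E_line = 0.5 * 2.54098e+10 * (3.05e-10)^2 = 1.182e-09 J/m


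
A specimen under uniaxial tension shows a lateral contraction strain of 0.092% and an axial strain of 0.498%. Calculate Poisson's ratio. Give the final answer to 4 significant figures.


nu = -epsilon_lat / epsilon_axial
Lateral strain is contraction (negative), so using magnitudes:
nu = 0.092 / 0.498
nu = 0.1847


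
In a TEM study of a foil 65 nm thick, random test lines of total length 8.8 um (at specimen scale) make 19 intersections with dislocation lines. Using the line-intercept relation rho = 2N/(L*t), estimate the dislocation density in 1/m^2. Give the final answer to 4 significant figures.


rho = 2N / (L * t)
L = 8.8 um = 8.8e-06 m, t = 65 nm = 6.5e-08 m
rho = 2 * 19 / (8.8e-06 * 6.5e-08)
rho = 6.643e+13 1/m^2


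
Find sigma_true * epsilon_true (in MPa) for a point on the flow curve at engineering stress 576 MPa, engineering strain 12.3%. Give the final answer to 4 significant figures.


sigma_true = sigma_eng * (1 + epsilon_eng)
sigma_true = 576 * (1 + 0.123) = 646.848 MPa
epsilon_true = ln(1 + epsilon_eng)
epsilon_true = ln(1 + 0.123) = 0.116004
sigma_true * epsilon_true = 646.848 * 0.116004 = 75.04 MPa


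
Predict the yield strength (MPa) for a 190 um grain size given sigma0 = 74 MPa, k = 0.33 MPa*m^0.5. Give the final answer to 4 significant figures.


sigma_y = sigma0 + k / sqrt(d)
d = 190 um = 1.9e-04 m
sigma_y = 74 + 0.33 / sqrt(1.9e-04)
sigma_y = 97.94 MPa


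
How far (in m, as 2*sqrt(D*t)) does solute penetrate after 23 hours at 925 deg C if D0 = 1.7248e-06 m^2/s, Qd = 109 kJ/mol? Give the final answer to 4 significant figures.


Step 1: D = D0 * exp(-Qd/(R*T))
T = 1198.15 K
D = 1.7248e-06 * exp(-109e3 / (8.314 * 1198.15)) = 3.05207e-11 m^2/s
Step 2: L = 2*sqrt(D*t)
t = 23 h = 82800 s
L = 2*sqrt(3.05207e-11 * 82800) = 3.179e-03 m


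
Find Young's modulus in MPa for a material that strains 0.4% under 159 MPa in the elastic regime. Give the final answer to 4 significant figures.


E = sigma / epsilon
epsilon = 0.4% = 4e-03
E = 159 / 4e-03
E = 39750 MPa


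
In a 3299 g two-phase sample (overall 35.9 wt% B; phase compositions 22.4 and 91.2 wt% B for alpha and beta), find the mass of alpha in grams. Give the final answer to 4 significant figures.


f_alpha = (C_beta - C0) / (C_beta - C_alpha)
f_alpha = (91.2 - 35.9) / (91.2 - 22.4) = 0.803779
m_alpha = f_alpha * m_total = 0.803779 * 3299 = 2652 g


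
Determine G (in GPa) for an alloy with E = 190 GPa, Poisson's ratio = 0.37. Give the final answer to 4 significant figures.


G = E / (2*(1+nu))
G = 190 / (2*(1+0.37))
G = 69.34 GPa


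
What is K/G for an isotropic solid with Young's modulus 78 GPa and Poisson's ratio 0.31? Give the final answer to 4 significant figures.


G = E / (2*(1+nu))
G = 78 / (2*(1+0.31)) = 29.771 GPa
K = E / (3*(1-2*nu))
K = 78 / (3*(1-2*0.31)) = 68.4211 GPa
K/G = 68.4211 / 29.771 = 2.298


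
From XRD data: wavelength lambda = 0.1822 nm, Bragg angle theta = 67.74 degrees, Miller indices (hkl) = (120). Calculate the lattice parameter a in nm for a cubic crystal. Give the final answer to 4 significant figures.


d = lambda / (2*sin(theta))
d = 0.1822 / (2*sin(67.74 deg))
d = 0.098436 nm
a = d * sqrt(h^2+k^2+l^2) = 0.098436 * sqrt(5)
a = 0.2201 nm


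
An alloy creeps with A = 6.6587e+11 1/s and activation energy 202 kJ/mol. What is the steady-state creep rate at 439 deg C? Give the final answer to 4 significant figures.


rate = A * exp(-Q / (R*T))
T = 439 + 273.15 = 712.15 K
rate = 6.6587e+11 * exp(-202e3 / (8.314 * 712.15))
rate = 1.015e-03 1/s


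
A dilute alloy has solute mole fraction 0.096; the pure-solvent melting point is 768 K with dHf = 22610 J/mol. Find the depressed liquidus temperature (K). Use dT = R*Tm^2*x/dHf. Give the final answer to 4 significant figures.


dT = R*Tm^2*x / dHf
dT = 8.314 * 768^2 * 0.096 / 22610
dT = 20.8211 K
T_new = 768 - 20.8211 = 747.2 K


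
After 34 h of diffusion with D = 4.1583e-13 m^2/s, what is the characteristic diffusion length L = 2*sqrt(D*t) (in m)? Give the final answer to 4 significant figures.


t = 34 hr = 122400 s
Diffusion length = 2*sqrt(D*t)
= 2*sqrt(4.1583e-13 * 122400)
= 4.512e-04 m


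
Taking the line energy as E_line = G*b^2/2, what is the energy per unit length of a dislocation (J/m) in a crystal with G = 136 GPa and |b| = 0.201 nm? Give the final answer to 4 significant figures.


E = G*b^2/2
b = 0.201 nm = 2.01e-10 m
G = 136 GPa = 1.36e+11 Pa
E = 0.5 * 1.36e+11 * (2.01e-10)^2
E = 2.747e-09 J/m


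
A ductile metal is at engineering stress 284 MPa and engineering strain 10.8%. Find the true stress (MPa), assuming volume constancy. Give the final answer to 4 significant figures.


sigma_true = sigma_eng * (1 + epsilon_eng)
sigma_true = 284 * (1 + 0.108)
sigma_true = 314.7 MPa


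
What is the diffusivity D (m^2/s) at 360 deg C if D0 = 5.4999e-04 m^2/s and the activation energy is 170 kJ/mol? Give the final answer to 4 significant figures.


D = D0 * exp(-Qd / (R*T))
T = 633.15 K
D = 5.4999e-04 * exp(-170e3 / (8.314 * 633.15))
D = 5.187e-18 m^2/s


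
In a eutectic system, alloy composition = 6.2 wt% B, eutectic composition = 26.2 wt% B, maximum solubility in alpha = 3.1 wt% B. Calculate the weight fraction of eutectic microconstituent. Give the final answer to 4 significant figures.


f_primary = (C_e - C0) / (C_e - C_alpha_max)
f_primary = (26.2 - 6.2) / (26.2 - 3.1)
f_primary = 0.865801
f_eutectic = 1 - 0.865801 = 0.1342


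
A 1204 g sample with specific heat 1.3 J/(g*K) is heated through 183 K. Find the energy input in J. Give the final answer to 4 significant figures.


Q = m * cp * dT
Q = 1204 * 1.3 * 183
Q = 286400 J


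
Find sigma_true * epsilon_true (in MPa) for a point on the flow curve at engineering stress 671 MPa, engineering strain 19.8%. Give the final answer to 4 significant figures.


sigma_true = sigma_eng * (1 + epsilon_eng)
sigma_true = 671 * (1 + 0.198) = 803.858 MPa
epsilon_true = ln(1 + epsilon_eng)
epsilon_true = ln(1 + 0.198) = 0.180653
sigma_true * epsilon_true = 803.858 * 0.180653 = 145.2 MPa


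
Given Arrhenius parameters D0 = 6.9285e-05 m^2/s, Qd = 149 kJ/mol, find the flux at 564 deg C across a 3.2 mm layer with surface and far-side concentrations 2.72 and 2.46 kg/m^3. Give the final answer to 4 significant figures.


Step 1: D = D0 * exp(-Qd/(R*T))
T = 564 + 273.15 = 837.15 K
D = 6.9285e-05 * exp(-149e3 / (8.314 * 837.15)) = 3.49406e-14 m^2/s
Step 2: J = D * (C1 - C2) / dx
J = 3.49406e-14 * (2.72 - 2.46) / 3.2e-03
J = 2.839e-12 kg/(m^2*s)


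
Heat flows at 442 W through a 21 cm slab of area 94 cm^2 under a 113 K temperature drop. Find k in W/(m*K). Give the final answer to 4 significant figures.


k = Q*L / (A*dT)
L = 0.21 m, A = 9.4e-03 m^2
k = 442 * 0.21 / (9.4e-03 * 113)
k = 87.38 W/(m*K)


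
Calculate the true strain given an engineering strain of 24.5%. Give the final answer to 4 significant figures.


epsilon_true = ln(1 + epsilon_eng)
epsilon_true = ln(1 + 0.245)
epsilon_true = 0.2191


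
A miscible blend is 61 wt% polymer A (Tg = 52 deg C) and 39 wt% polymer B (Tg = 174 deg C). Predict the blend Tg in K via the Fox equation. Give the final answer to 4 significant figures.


1/Tg = w1/Tg1 + w2/Tg2 (in Kelvin)
Tg1 = 325.15 K, Tg2 = 447.15 K
1/Tg = 0.61/325.15 + 0.39/447.15
Tg = 363.9 K


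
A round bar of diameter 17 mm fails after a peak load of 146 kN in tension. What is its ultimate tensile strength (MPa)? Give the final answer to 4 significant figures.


A0 = pi*(d/2)^2 = pi*(17/2)^2 = 226.98 mm^2
UTS = F_max / A0 = 146*1000 / 226.98
UTS = 643.2 MPa


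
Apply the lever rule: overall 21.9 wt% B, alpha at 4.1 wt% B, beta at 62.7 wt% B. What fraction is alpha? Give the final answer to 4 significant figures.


f_alpha = (C_beta - C0) / (C_beta - C_alpha)
f_alpha = (62.7 - 21.9) / (62.7 - 4.1)
f_alpha = 0.6962


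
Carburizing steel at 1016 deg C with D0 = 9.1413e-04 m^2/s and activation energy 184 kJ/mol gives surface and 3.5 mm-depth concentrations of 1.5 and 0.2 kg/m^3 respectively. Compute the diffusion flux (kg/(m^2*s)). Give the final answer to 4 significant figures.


Step 1: D = D0 * exp(-Qd/(R*T))
T = 1016 + 273.15 = 1289.15 K
D = 9.1413e-04 * exp(-184e3 / (8.314 * 1289.15)) = 3.20113e-11 m^2/s
Step 2: J = D * (C1 - C2) / dx
J = 3.20113e-11 * (1.5 - 0.2) / 3.5e-03
J = 1.189e-08 kg/(m^2*s)


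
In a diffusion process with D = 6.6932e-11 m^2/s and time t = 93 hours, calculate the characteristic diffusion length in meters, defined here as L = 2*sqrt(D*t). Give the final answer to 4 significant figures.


t = 93 hr = 334800 s
Diffusion length = 2*sqrt(D*t)
= 2*sqrt(6.6932e-11 * 334800)
= 9.468e-03 m


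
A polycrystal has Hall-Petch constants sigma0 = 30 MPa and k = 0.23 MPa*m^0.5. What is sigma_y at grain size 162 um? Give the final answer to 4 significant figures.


sigma_y = sigma0 + k / sqrt(d)
d = 162 um = 1.62e-04 m
sigma_y = 30 + 0.23 / sqrt(1.62e-04)
sigma_y = 48.07 MPa


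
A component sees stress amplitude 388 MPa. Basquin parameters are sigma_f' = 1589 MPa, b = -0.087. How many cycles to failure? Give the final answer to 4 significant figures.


sigma_a = sigma_f' * (2*Nf)^b
2*Nf = (sigma_a / sigma_f')^(1/b)
2*Nf = (388 / 1589)^(1/-0.087)
2*Nf = 1.09104e+07
Nf = 5.455e+06 cycles


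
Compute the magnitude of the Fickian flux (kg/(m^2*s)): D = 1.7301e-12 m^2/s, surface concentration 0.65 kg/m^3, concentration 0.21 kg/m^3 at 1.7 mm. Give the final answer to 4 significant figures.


J = -D * (dC/dx) = D * (C1 - C2) / dx
J = 1.7301e-12 * (0.65 - 0.21) / 1.7e-03
J = 4.478e-10 kg/(m^2*s)


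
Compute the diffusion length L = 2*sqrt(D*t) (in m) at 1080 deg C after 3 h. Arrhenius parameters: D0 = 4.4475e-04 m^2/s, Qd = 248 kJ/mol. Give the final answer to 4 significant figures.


Step 1: D = D0 * exp(-Qd/(R*T))
T = 1353.15 K
D = 4.4475e-04 * exp(-248e3 / (8.314 * 1353.15)) = 1.18689e-13 m^2/s
Step 2: L = 2*sqrt(D*t)
t = 3 h = 10800 s
L = 2*sqrt(1.18689e-13 * 10800) = 7.161e-05 m


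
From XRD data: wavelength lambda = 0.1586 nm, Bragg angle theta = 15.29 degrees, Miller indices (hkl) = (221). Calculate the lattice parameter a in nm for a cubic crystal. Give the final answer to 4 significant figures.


d = lambda / (2*sin(theta))
d = 0.1586 / (2*sin(15.29 deg))
d = 0.300715 nm
a = d * sqrt(h^2+k^2+l^2) = 0.300715 * sqrt(9)
a = 0.9021 nm


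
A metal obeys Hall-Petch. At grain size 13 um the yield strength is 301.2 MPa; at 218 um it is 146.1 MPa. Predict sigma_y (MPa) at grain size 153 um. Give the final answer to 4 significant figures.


sigma_y = sigma0 + k / sqrt(d)
1/sqrt(d1) = 1/sqrt(1.3e-05) = 277.35;  1/sqrt(d2) = 67.7285
k = (sigma1 - sigma2) / (1/sqrt(d1) - 1/sqrt(d2)) = (301.2 - 146.1) / (277.35 - 67.7285) = 0.739905 MPa*m^0.5
sigma0 = sigma1 - k/sqrt(d1) = 301.2 - 0.739905*277.35 = 95.9873 MPa
sigma_y(d3) = 95.9873 + 0.739905 / sqrt(1.53e-04) = 155.8 MPa


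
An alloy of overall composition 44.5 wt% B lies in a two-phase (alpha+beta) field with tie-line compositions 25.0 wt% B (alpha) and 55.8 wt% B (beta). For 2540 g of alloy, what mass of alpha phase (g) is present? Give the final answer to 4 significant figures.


f_alpha = (C_beta - C0) / (C_beta - C_alpha)
f_alpha = (55.8 - 44.5) / (55.8 - 25.0) = 0.366883
m_alpha = f_alpha * m_total = 0.366883 * 2540 = 931.9 g


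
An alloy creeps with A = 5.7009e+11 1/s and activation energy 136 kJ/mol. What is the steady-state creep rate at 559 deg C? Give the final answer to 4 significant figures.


rate = A * exp(-Q / (R*T))
T = 559 + 273.15 = 832.15 K
rate = 5.7009e+11 * exp(-136e3 / (8.314 * 832.15))
rate = 1655 1/s


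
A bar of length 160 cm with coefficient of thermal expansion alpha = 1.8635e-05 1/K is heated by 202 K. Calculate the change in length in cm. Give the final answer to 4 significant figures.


dL = L0 * alpha * dT
dL = 160 * 1.8635e-05 * 202
dL = 0.6023 cm


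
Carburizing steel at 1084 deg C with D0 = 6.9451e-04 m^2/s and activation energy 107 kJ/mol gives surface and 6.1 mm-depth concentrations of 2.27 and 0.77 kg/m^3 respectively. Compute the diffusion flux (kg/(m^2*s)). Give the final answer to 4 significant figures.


Step 1: D = D0 * exp(-Qd/(R*T))
T = 1084 + 273.15 = 1357.15 K
D = 6.9451e-04 * exp(-107e3 / (8.314 * 1357.15)) = 5.28765e-08 m^2/s
Step 2: J = D * (C1 - C2) / dx
J = 5.28765e-08 * (2.27 - 0.77) / 6.1e-03
J = 1.3e-05 kg/(m^2*s)


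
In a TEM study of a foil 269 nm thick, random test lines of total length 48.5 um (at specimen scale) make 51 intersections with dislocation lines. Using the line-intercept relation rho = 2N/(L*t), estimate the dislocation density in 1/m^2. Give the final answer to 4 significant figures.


rho = 2N / (L * t)
L = 48.5 um = 4.85e-05 m, t = 269 nm = 2.69e-07 m
rho = 2 * 51 / (4.85e-05 * 2.69e-07)
rho = 7.818e+12 1/m^2


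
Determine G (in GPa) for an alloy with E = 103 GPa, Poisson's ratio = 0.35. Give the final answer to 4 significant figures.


G = E / (2*(1+nu))
G = 103 / (2*(1+0.35))
G = 38.15 GPa


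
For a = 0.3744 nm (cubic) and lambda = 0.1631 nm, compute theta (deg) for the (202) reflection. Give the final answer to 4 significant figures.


d = a / sqrt(h^2+k^2+l^2)
d = 0.3744 / sqrt(8) = 0.13237 nm
lambda = 2*d*sin(theta)  =>  sin(theta) = lambda / (2*d)
sin(theta) = 0.1631 / (2 * 0.13237) = 0.616074
theta = 38.03 deg


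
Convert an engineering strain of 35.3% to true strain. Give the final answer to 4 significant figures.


epsilon_true = ln(1 + epsilon_eng)
epsilon_true = ln(1 + 0.353)
epsilon_true = 0.3023


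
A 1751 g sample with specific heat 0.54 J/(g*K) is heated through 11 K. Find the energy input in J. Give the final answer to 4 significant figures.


Q = m * cp * dT
Q = 1751 * 0.54 * 11
Q = 10400 J


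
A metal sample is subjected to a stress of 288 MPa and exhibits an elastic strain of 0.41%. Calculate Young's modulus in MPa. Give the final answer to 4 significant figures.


E = sigma / epsilon
epsilon = 0.41% = 4.1e-03
E = 288 / 4.1e-03
E = 70240 MPa


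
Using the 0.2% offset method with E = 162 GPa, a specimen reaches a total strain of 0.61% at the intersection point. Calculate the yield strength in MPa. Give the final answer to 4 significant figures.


Offset strain = 0.002
Elastic strain at yield = total_strain - offset = 6.1e-03 - 0.002 = 4.1e-03
sigma_y = E * elastic_strain = 162000 * 4.1e-03
sigma_y = 664.2 MPa


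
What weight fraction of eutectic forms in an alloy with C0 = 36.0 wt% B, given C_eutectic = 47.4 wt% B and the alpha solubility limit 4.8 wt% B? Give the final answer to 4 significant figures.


f_primary = (C_e - C0) / (C_e - C_alpha_max)
f_primary = (47.4 - 36.0) / (47.4 - 4.8)
f_primary = 0.267606
f_eutectic = 1 - 0.267606 = 0.7324


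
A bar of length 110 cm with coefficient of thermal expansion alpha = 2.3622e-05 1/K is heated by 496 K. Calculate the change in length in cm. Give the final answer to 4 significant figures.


dL = L0 * alpha * dT
dL = 110 * 2.3622e-05 * 496
dL = 1.289 cm


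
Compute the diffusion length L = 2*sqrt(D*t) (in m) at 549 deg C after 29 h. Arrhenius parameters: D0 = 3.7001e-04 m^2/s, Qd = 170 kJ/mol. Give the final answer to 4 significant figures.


Step 1: D = D0 * exp(-Qd/(R*T))
T = 822.15 K
D = 3.7001e-04 * exp(-170e3 / (8.314 * 822.15)) = 5.84803e-15 m^2/s
Step 2: L = 2*sqrt(D*t)
t = 29 h = 104400 s
L = 2*sqrt(5.84803e-15 * 104400) = 4.942e-05 m


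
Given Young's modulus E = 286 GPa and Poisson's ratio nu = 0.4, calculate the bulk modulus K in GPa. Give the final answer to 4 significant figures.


K = E / (3*(1-2*nu))
K = 286 / (3*(1-2*0.4))
K = 476.7 GPa


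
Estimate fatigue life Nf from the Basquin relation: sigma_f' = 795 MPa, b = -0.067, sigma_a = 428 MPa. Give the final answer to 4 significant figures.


sigma_a = sigma_f' * (2*Nf)^b
2*Nf = (sigma_a / sigma_f')^(1/b)
2*Nf = (428 / 795)^(1/-0.067)
2*Nf = 10322.4
Nf = 5161 cycles


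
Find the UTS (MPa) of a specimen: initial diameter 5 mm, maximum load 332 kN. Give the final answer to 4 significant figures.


A0 = pi*(d/2)^2 = pi*(5/2)^2 = 19.635 mm^2
UTS = F_max / A0 = 332*1000 / 19.635
UTS = 16910 MPa


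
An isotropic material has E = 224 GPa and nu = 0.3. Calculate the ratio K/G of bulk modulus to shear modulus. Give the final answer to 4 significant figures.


G = E / (2*(1+nu))
G = 224 / (2*(1+0.3)) = 86.1538 GPa
K = E / (3*(1-2*nu))
K = 224 / (3*(1-2*0.3)) = 186.667 GPa
K/G = 186.667 / 86.1538 = 2.167


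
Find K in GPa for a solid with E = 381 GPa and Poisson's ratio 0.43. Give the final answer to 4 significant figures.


K = E / (3*(1-2*nu))
K = 381 / (3*(1-2*0.43))
K = 907.1 GPa


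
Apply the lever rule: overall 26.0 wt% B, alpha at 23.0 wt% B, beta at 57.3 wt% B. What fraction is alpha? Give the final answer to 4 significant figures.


f_alpha = (C_beta - C0) / (C_beta - C_alpha)
f_alpha = (57.3 - 26.0) / (57.3 - 23.0)
f_alpha = 0.9125


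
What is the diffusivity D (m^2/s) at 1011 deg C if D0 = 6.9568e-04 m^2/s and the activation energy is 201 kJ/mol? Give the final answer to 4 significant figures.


D = D0 * exp(-Qd / (R*T))
T = 1284.15 K
D = 6.9568e-04 * exp(-201e3 / (8.314 * 1284.15))
D = 4.636e-12 m^2/s


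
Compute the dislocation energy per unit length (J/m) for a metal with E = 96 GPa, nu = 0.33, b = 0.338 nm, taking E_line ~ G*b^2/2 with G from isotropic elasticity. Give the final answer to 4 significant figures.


Step 1: G = E / (2*(1+nu))
G = 96 / (2*(1+0.33)) = 36.0902 GPa = 3.60902e+10 Pa
Step 2: E_line = G*b^2/2
b = 0.338 nm = 3.38e-10 m
E_line = 0.5 * 3.60902e+10 * (3.38e-10)^2 = 2.062e-09 J/m


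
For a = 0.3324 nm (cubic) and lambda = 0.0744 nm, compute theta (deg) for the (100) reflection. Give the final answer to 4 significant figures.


d = a / sqrt(h^2+k^2+l^2)
d = 0.3324 / sqrt(1) = 0.3324 nm
lambda = 2*d*sin(theta)  =>  sin(theta) = lambda / (2*d)
sin(theta) = 0.0744 / (2 * 0.3324) = 0.111913
theta = 6.426 deg


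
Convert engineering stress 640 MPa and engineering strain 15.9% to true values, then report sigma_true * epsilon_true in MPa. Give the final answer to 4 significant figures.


sigma_true = sigma_eng * (1 + epsilon_eng)
sigma_true = 640 * (1 + 0.159) = 741.76 MPa
epsilon_true = ln(1 + epsilon_eng)
epsilon_true = ln(1 + 0.159) = 0.147558
sigma_true * epsilon_true = 741.76 * 0.147558 = 109.5 MPa


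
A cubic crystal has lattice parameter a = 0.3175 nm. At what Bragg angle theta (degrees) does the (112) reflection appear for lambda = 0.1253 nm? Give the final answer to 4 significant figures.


d = a / sqrt(h^2+k^2+l^2)
d = 0.3175 / sqrt(6) = 0.129619 nm
lambda = 2*d*sin(theta)  =>  sin(theta) = lambda / (2*d)
sin(theta) = 0.1253 / (2 * 0.129619) = 0.48334
theta = 28.9 deg


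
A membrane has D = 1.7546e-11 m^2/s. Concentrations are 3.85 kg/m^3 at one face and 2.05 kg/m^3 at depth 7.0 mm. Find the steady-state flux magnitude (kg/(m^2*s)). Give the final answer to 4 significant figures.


J = -D * (dC/dx) = D * (C1 - C2) / dx
J = 1.7546e-11 * (3.85 - 2.05) / 7e-03
J = 4.512e-09 kg/(m^2*s)


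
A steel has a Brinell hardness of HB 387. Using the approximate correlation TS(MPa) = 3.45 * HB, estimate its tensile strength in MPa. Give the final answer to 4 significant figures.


TS (MPa) = 3.45 * HB
TS = 3.45 * 387
TS = 1335 MPa


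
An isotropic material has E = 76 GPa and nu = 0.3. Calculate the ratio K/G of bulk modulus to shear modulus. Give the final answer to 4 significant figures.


G = E / (2*(1+nu))
G = 76 / (2*(1+0.3)) = 29.2308 GPa
K = E / (3*(1-2*nu))
K = 76 / (3*(1-2*0.3)) = 63.3333 GPa
K/G = 63.3333 / 29.2308 = 2.167


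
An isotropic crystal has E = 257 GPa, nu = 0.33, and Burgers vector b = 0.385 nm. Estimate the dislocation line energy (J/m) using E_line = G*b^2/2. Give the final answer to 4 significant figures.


Step 1: G = E / (2*(1+nu))
G = 257 / (2*(1+0.33)) = 96.6165 GPa = 9.66165e+10 Pa
Step 2: E_line = G*b^2/2
b = 0.385 nm = 3.85e-10 m
E_line = 0.5 * 9.66165e+10 * (3.85e-10)^2 = 7.16e-09 J/m


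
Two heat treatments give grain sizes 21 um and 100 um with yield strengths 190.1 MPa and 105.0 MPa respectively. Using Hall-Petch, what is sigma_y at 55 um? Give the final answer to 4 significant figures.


sigma_y = sigma0 + k / sqrt(d)
1/sqrt(d1) = 1/sqrt(2.1e-05) = 218.218;  1/sqrt(d2) = 100
k = (sigma1 - sigma2) / (1/sqrt(d1) - 1/sqrt(d2)) = (190.1 - 105.0) / (218.218 - 100) = 0.719857 MPa*m^0.5
sigma0 = sigma1 - k/sqrt(d1) = 190.1 - 0.719857*218.218 = 33.0143 MPa
sigma_y(d3) = 33.0143 + 0.719857 / sqrt(5.5e-05) = 130.1 MPa


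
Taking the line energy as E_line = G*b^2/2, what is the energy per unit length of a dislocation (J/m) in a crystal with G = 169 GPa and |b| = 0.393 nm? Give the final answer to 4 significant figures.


E = G*b^2/2
b = 0.393 nm = 3.93e-10 m
G = 169 GPa = 1.69e+11 Pa
E = 0.5 * 1.69e+11 * (3.93e-10)^2
E = 1.305e-08 J/m


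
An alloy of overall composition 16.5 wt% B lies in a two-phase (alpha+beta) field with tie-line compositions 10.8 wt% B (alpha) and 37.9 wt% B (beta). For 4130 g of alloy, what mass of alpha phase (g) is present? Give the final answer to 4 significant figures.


f_alpha = (C_beta - C0) / (C_beta - C_alpha)
f_alpha = (37.9 - 16.5) / (37.9 - 10.8) = 0.789668
m_alpha = f_alpha * m_total = 0.789668 * 4130 = 3261 g


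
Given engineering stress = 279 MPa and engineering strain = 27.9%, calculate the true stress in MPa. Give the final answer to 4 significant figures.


sigma_true = sigma_eng * (1 + epsilon_eng)
sigma_true = 279 * (1 + 0.279)
sigma_true = 356.8 MPa


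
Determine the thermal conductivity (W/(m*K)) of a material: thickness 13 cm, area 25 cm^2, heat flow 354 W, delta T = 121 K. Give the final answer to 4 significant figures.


k = Q*L / (A*dT)
L = 0.13 m, A = 2.5e-03 m^2
k = 354 * 0.13 / (2.5e-03 * 121)
k = 152.1 W/(m*K)


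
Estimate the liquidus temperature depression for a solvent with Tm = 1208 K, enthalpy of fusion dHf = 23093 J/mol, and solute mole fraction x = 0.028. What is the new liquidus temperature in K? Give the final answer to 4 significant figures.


dT = R*Tm^2*x / dHf
dT = 8.314 * 1208^2 * 0.028 / 23093
dT = 14.7103 K
T_new = 1208 - 14.7103 = 1193 K


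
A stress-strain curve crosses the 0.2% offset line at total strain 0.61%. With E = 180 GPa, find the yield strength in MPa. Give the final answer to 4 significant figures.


Offset strain = 0.002
Elastic strain at yield = total_strain - offset = 6.1e-03 - 0.002 = 4.1e-03
sigma_y = E * elastic_strain = 180000 * 4.1e-03
sigma_y = 738 MPa


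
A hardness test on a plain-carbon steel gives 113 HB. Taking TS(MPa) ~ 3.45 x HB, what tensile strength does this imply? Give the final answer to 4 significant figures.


TS (MPa) = 3.45 * HB
TS = 3.45 * 113
TS = 389.9 MPa


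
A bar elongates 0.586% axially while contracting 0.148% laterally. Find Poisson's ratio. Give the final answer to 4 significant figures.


nu = -epsilon_lat / epsilon_axial
Lateral strain is contraction (negative), so using magnitudes:
nu = 0.148 / 0.586
nu = 0.2526


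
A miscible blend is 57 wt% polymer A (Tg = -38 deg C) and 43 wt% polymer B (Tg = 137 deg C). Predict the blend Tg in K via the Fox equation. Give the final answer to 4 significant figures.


1/Tg = w1/Tg1 + w2/Tg2 (in Kelvin)
Tg1 = 235.15 K, Tg2 = 410.15 K
1/Tg = 0.57/235.15 + 0.43/410.15
Tg = 288 K


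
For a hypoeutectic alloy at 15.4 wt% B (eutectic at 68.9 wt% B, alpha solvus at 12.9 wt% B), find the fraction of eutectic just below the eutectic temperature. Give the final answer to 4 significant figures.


f_primary = (C_e - C0) / (C_e - C_alpha_max)
f_primary = (68.9 - 15.4) / (68.9 - 12.9)
f_primary = 0.955357
f_eutectic = 1 - 0.955357 = 0.04464


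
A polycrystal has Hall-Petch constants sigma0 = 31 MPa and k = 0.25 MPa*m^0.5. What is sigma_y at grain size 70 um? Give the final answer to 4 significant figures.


sigma_y = sigma0 + k / sqrt(d)
d = 70 um = 7e-05 m
sigma_y = 31 + 0.25 / sqrt(7e-05)
sigma_y = 60.88 MPa


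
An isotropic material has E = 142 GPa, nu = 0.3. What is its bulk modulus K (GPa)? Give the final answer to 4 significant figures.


K = E / (3*(1-2*nu))
K = 142 / (3*(1-2*0.3))
K = 118.3 GPa


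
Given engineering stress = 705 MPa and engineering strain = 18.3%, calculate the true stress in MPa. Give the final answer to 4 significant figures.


sigma_true = sigma_eng * (1 + epsilon_eng)
sigma_true = 705 * (1 + 0.183)
sigma_true = 834 MPa


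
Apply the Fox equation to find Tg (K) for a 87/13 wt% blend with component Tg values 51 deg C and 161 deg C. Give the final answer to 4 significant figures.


1/Tg = w1/Tg1 + w2/Tg2 (in Kelvin)
Tg1 = 324.15 K, Tg2 = 434.15 K
1/Tg = 0.87/324.15 + 0.13/434.15
Tg = 335.2 K


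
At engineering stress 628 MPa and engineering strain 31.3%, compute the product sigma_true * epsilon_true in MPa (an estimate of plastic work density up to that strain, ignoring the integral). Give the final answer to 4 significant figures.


sigma_true = sigma_eng * (1 + epsilon_eng)
sigma_true = 628 * (1 + 0.313) = 824.564 MPa
epsilon_true = ln(1 + epsilon_eng)
epsilon_true = ln(1 + 0.313) = 0.272315
sigma_true * epsilon_true = 824.564 * 0.272315 = 224.5 MPa


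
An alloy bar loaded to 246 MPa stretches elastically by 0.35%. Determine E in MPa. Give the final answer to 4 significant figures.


E = sigma / epsilon
epsilon = 0.35% = 3.5e-03
E = 246 / 3.5e-03
E = 70290 MPa


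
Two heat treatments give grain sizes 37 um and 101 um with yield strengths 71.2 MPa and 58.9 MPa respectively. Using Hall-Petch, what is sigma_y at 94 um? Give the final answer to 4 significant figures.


sigma_y = sigma0 + k / sqrt(d)
1/sqrt(d1) = 1/sqrt(3.7e-05) = 164.399;  1/sqrt(d2) = 99.5037
k = (sigma1 - sigma2) / (1/sqrt(d1) - 1/sqrt(d2)) = (71.2 - 58.9) / (164.399 - 99.5037) = 0.189536 MPa*m^0.5
sigma0 = sigma1 - k/sqrt(d1) = 71.2 - 0.189536*164.399 = 40.0404 MPa
sigma_y(d3) = 40.0404 + 0.189536 / sqrt(9.4e-05) = 59.59 MPa


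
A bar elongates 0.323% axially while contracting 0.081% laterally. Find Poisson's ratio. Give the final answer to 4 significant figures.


nu = -epsilon_lat / epsilon_axial
Lateral strain is contraction (negative), so using magnitudes:
nu = 0.081 / 0.323
nu = 0.2508


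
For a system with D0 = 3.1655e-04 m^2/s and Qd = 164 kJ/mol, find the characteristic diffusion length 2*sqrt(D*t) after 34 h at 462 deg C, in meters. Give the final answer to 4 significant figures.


Step 1: D = D0 * exp(-Qd/(R*T))
T = 735.15 K
D = 3.1655e-04 * exp(-164e3 / (8.314 * 735.15)) = 7.03596e-16 m^2/s
Step 2: L = 2*sqrt(D*t)
t = 34 h = 122400 s
L = 2*sqrt(7.03596e-16 * 122400) = 1.856e-05 m


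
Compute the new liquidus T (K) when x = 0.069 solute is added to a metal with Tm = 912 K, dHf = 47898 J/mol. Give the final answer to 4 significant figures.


dT = R*Tm^2*x / dHf
dT = 8.314 * 912^2 * 0.069 / 47898
dT = 9.96165 K
T_new = 912 - 9.96165 = 902 K


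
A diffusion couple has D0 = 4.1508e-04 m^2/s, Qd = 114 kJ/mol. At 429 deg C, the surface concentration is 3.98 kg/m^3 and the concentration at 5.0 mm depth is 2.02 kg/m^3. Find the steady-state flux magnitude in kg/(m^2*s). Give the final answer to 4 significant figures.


Step 1: D = D0 * exp(-Qd/(R*T))
T = 429 + 273.15 = 702.15 K
D = 4.1508e-04 * exp(-114e3 / (8.314 * 702.15)) = 1.37116e-12 m^2/s
Step 2: J = D * (C1 - C2) / dx
J = 1.37116e-12 * (3.98 - 2.02) / 5e-03
J = 5.375e-10 kg/(m^2*s)


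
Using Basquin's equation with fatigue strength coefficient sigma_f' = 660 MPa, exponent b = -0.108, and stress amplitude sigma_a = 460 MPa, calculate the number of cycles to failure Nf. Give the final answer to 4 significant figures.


sigma_a = sigma_f' * (2*Nf)^b
2*Nf = (sigma_a / sigma_f')^(1/b)
2*Nf = (460 / 660)^(1/-0.108)
2*Nf = 28.2959
Nf = 14.15 cycles


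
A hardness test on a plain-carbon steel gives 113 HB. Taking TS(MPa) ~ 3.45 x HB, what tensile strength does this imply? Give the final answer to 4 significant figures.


TS (MPa) = 3.45 * HB
TS = 3.45 * 113
TS = 389.9 MPa


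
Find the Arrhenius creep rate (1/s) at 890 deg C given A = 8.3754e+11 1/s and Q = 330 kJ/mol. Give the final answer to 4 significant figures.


rate = A * exp(-Q / (R*T))
T = 890 + 273.15 = 1163.15 K
rate = 8.3754e+11 * exp(-330e3 / (8.314 * 1163.15))
rate = 1.267e-03 1/s


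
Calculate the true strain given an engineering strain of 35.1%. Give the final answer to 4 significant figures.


epsilon_true = ln(1 + epsilon_eng)
epsilon_true = ln(1 + 0.351)
epsilon_true = 0.3008


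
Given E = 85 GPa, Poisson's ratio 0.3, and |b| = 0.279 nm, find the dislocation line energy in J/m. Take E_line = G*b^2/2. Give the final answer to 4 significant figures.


Step 1: G = E / (2*(1+nu))
G = 85 / (2*(1+0.3)) = 32.6923 GPa = 3.26923e+10 Pa
Step 2: E_line = G*b^2/2
b = 0.279 nm = 2.79e-10 m
E_line = 0.5 * 3.26923e+10 * (2.79e-10)^2 = 1.272e-09 J/m


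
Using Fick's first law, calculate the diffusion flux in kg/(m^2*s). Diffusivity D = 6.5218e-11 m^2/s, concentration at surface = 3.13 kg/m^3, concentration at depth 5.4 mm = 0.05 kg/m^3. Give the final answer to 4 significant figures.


J = -D * (dC/dx) = D * (C1 - C2) / dx
J = 6.5218e-11 * (3.13 - 0.05) / 5.4e-03
J = 3.72e-08 kg/(m^2*s)


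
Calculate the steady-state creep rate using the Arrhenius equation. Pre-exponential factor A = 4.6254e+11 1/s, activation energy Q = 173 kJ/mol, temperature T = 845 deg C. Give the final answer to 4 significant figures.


rate = A * exp(-Q / (R*T))
T = 845 + 273.15 = 1118.15 K
rate = 4.6254e+11 * exp(-173e3 / (8.314 * 1118.15))
rate = 3829 1/s


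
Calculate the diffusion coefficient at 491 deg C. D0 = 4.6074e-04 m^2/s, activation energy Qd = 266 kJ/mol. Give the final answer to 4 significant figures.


D = D0 * exp(-Qd / (R*T))
T = 764.15 K
D = 4.6074e-04 * exp(-266e3 / (8.314 * 764.15))
D = 3.02e-22 m^2/s


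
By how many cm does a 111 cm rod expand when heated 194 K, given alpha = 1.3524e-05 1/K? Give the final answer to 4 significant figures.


dL = L0 * alpha * dT
dL = 111 * 1.3524e-05 * 194
dL = 0.2912 cm


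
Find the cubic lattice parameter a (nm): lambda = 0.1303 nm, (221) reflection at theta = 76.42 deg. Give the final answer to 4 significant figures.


d = lambda / (2*sin(theta))
d = 0.1303 / (2*sin(76.42 deg))
d = 0.0670238 nm
a = d * sqrt(h^2+k^2+l^2) = 0.0670238 * sqrt(9)
a = 0.2011 nm


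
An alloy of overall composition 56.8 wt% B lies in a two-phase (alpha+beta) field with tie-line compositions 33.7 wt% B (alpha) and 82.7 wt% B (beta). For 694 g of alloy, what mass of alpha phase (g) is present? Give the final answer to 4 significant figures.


f_alpha = (C_beta - C0) / (C_beta - C_alpha)
f_alpha = (82.7 - 56.8) / (82.7 - 33.7) = 0.528571
m_alpha = f_alpha * m_total = 0.528571 * 694 = 366.8 g
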